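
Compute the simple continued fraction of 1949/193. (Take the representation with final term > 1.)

[10; 10, 6, 3]

1949 = 10*193 + 19
193 = 10*19 + 3
19 = 6*3 + 1
3 = 3*1 + 0  (stop)
So 1949/193 = [10; 10, 6, 3].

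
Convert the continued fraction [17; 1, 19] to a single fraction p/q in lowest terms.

Using pₖ = aₖpₖ₋₁ + pₖ₋₂ and qₖ = aₖqₖ₋₁ + qₖ₋₂:
  k=0: a=17, p=17, q=1
  k=1: a=1, p=18, q=1
  k=2: a=19, p=359, q=20

359/20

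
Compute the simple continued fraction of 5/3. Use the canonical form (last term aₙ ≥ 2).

5 = 1×3 + 2
3 = 1×2 + 1
2 = 2×1 + 0  (stop)
So 5/3 = [1; 1, 2].

[1; 1, 2]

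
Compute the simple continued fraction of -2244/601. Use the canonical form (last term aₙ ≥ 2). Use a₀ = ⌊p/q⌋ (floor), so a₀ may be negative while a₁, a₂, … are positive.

[-4; 3, 1, 3, 9, 1, 3]

-2244 = -4*601 + 160
601 = 3*160 + 121
160 = 1*121 + 39
121 = 3*39 + 4
39 = 9*4 + 3
4 = 1*3 + 1
3 = 3*1 + 0  (stop)
So -2244/601 = [-4; 3, 1, 3, 9, 1, 3].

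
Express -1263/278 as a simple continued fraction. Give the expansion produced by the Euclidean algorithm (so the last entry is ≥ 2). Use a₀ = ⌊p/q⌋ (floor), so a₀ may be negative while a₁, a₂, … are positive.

[-5; 2, 5, 3, 2, 3]

-1263 = -5×278 + 127
278 = 2×127 + 24
127 = 5×24 + 7
24 = 3×7 + 3
7 = 2×3 + 1
3 = 3×1 + 0  (stop)
So -1263/278 = [-5; 2, 5, 3, 2, 3].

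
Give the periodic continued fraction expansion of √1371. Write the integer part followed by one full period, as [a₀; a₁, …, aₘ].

a₀ = ⌊√1371⌋ = 37.
With m₀=0, d₀=1 and mₖ₊₁ = dₖaₖ − mₖ, dₖ₊₁ = (n − mₖ₊₁²)/dₖ, aₖ₊₁ = ⌊(a₀+mₖ₊₁)/dₖ₊₁⌋:
  k=1: m=37, d=2, a=37
  k=2: m=37, d=1, a=74
d=1 and a=2a₀=74 at k=2, so the next step gives (m, d) = (37, 2) again — its k=1 value — and the period has length 2.

[37; 37, 74]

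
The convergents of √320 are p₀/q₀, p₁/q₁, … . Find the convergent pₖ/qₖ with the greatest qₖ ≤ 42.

√320 = [17; 1, 7, 1, 34, …] (period length 4).
Convergents:
  p_0/q_0 = 17/1
  p_1/q_1 = 18/1
  p_2/q_2 = 143/8
  p_3/q_3 = 161/9
  p_4/q_4 = 5617/314
q_3 = 9 ≤ 42 < 314 = q_4, so the answer is 161/9.

161/9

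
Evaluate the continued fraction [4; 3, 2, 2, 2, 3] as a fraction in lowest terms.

Fold from the inside: start with 3/1.
  2 + 1/3 = 7/3
  2 + 3/7 = 17/7
  2 + 7/17 = 41/17
  3 + 17/41 = 140/41
  4 + 41/140 = 601/140

601/140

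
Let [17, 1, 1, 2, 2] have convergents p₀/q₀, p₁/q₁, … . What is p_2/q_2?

Using pₖ = aₖpₖ₋₁ + pₖ₋₂, qₖ = aₖqₖ₋₁ + qₖ₋₂ (with p₋₁=1, p₋₂=0, q₋₁=0, q₋₂=1):
  k=0: a=17, p=17, q=1
  k=1: a=1, p=18, q=1
  k=2: a=1, p=35, q=2

35/2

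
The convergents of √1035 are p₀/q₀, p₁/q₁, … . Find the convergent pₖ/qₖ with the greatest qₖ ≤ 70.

1126/35

√1035 = [32; 5, 1, 5, 64, …] (period length 4).
Convergents:
  p_0/q_0 = 32/1
  p_1/q_1 = 161/5
  p_2/q_2 = 193/6
  p_3/q_3 = 1126/35
  p_4/q_4 = 72257/2246
q_3 = 35 ≤ 70 < 2246 = q_4, so the answer is 1126/35.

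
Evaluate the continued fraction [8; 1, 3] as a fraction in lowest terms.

35/4

Fold from the inside: start with 3/1.
  1 + 1/3 = 4/3
  8 + 3/4 = 35/4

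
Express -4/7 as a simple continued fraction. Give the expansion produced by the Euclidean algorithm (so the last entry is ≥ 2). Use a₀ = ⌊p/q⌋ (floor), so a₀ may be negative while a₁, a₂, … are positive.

-4 = -1*7 + 3
7 = 2*3 + 1
3 = 3*1 + 0  (stop)
So -4/7 = [-1; 2, 3].

[-1; 2, 3]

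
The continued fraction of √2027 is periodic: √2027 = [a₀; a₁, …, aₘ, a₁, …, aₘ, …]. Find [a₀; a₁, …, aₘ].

[45; 45, 90]

a₀ = ⌊√2027⌋ = 45.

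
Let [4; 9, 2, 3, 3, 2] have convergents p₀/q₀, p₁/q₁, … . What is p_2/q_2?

Using pₖ = aₖpₖ₋₁ + pₖ₋₂, qₖ = aₖqₖ₋₁ + qₖ₋₂ (with p₋₁=1, p₋₂=0, q₋₁=0, q₋₂=1):
  k=0: a=4, p=4, q=1
  k=1: a=9, p=37, q=9
  k=2: a=2, p=78, q=19

78/19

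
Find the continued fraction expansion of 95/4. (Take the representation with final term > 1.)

95 = 23*4 + 3
4 = 1*3 + 1
3 = 3*1 + 0  (stop)
So 95/4 = [23; 1, 3].

[23; 1, 3]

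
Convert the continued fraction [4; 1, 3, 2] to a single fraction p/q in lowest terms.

Using pₖ = aₖpₖ₋₁ + pₖ₋₂ and qₖ = aₖqₖ₋₁ + qₖ₋₂:
  k=0: a=4, p=4, q=1
  k=1: a=1, p=5, q=1
  k=2: a=3, p=19, q=4
  k=3: a=2, p=43, q=9

43/9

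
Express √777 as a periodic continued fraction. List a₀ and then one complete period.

[27; 1, 6, 1, 54]

a₀ = ⌊√777⌋ = 27.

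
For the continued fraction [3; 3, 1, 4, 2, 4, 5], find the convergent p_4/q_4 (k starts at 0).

137/42

Using pₖ = aₖpₖ₋₁ + pₖ₋₂, qₖ = aₖqₖ₋₁ + qₖ₋₂ (with p₋₁=1, p₋₂=0, q₋₁=0, q₋₂=1):
  k=0: a=3, p=3, q=1
  k=1: a=3, p=10, q=3
  k=2: a=1, p=13, q=4
  k=3: a=4, p=62, q=19
  k=4: a=2, p=137, q=42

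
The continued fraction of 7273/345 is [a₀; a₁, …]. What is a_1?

7273 = 21·345 + 28   →  a_0 = 21
345 = 12·28 + 9   →  a_1 = 12

12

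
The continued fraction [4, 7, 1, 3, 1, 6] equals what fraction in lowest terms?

1094/265

Using pₖ = aₖpₖ₋₁ + pₖ₋₂ and qₖ = aₖqₖ₋₁ + qₖ₋₂:
  k=0: a=4, p=4, q=1
  k=1: a=7, p=29, q=7
  k=2: a=1, p=33, q=8
  k=3: a=3, p=128, q=31
  k=4: a=1, p=161, q=39
  k=5: a=6, p=1094, q=265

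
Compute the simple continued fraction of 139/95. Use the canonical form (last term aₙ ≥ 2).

139 = 1×95 + 44
95 = 2×44 + 7
44 = 6×7 + 2
7 = 3×2 + 1
2 = 2×1 + 0  (stop)
So 139/95 = [1; 2, 6, 3, 2].

[1; 2, 6, 3, 2]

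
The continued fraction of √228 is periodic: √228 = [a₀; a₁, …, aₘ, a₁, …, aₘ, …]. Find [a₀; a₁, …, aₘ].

a₀ = ⌊√228⌋ = 15.
With m₀=0, d₀=1 and mₖ₊₁ = dₖaₖ − mₖ, dₖ₊₁ = (n − mₖ₊₁²)/dₖ, aₖ₊₁ = ⌊(a₀+mₖ₊₁)/dₖ₊₁⌋:
  k=1: m=15, d=3, a=10
  k=2: m=15, d=1, a=30
d=1 and a=2a₀=30 at k=2, so the next step gives (m, d) = (15, 3) again — its k=1 value — and the period has length 2.

[15; 10, 30]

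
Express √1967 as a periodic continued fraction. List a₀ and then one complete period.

a₀ = ⌊√1967⌋ = 44.
With m₀=0, d₀=1 and mₖ₊₁ = dₖaₖ − mₖ, dₖ₊₁ = (n − mₖ₊₁²)/dₖ, aₖ₊₁ = ⌊(a₀+mₖ₊₁)/dₖ₊₁⌋:
  k=1: m=44, d=31, a=2
  k=2: m=18, d=53, a=1
  k=3: m=35, d=14, a=5
  k=4: m=35, d=53, a=1
  k=5: m=18, d=31, a=2
  k=6: m=44, d=1, a=88
d=1 and a=2a₀=88 at k=6, so the next step gives (m, d) = (44, 31) again — its k=1 value — and the period has length 6.

[44; 2, 1, 5, 1, 2, 88]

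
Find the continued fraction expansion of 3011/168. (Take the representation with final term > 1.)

3011 = 17*168 + 155
168 = 1*155 + 13
155 = 11*13 + 12
13 = 1*12 + 1
12 = 12*1 + 0  (stop)
So 3011/168 = [17; 1, 11, 1, 12].

[17; 1, 11, 1, 12]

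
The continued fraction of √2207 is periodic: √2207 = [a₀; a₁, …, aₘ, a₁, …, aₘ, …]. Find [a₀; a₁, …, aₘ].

[46; 1, 45, 1, 92]

a₀ = ⌊√2207⌋ = 46.
With m₀=0, d₀=1 and mₖ₊₁ = dₖaₖ − mₖ, dₖ₊₁ = (n − mₖ₊₁²)/dₖ, aₖ₊₁ = ⌊(a₀+mₖ₊₁)/dₖ₊₁⌋:
  k=1: m=46, d=91, a=1
  k=2: m=45, d=2, a=45
  k=3: m=45, d=91, a=1
  k=4: m=46, d=1, a=92
d=1 and a=2a₀=92 at k=4, so the next step gives (m, d) = (46, 91) again — its k=1 value — and the period has length 4.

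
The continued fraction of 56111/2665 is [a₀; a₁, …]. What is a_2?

56111 = 21·2665 + 146   →  a_0 = 21
2665 = 18·146 + 37   →  a_1 = 18
146 = 3·37 + 35   →  a_2 = 3

3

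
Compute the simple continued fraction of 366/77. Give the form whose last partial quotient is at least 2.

[4; 1, 3, 19]

366 = 4×77 + 58
77 = 1×58 + 19
58 = 3×19 + 1
19 = 19×1 + 0  (stop)
So 366/77 = [4; 1, 3, 19].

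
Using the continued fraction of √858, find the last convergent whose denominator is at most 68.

√858 = [29; 3, 2, 3, 58, …] (period length 4).
Convergents:
  p_0/q_0 = 29/1
  p_1/q_1 = 88/3
  p_2/q_2 = 205/7
  p_3/q_3 = 703/24
  p_4/q_4 = 40979/1399
q_3 = 24 ≤ 68 < 1399 = q_4, so the answer is 703/24.

703/24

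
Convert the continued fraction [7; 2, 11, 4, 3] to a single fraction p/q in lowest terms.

Fold from the inside: start with 3/1.
  4 + 1/3 = 13/3
  11 + 3/13 = 146/13
  2 + 13/146 = 305/146
  7 + 146/305 = 2281/305

2281/305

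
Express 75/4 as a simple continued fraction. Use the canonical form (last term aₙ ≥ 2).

[18; 1, 3]

75 = 18·4 + 3
4 = 1·3 + 1
3 = 3·1 + 0  (stop)
So 75/4 = [18; 1, 3].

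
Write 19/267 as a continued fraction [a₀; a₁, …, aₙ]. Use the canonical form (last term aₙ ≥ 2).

[0; 14, 19]

19 = 0·267 + 19
267 = 14·19 + 1
19 = 19·1 + 0  (stop)
So 19/267 = [0; 14, 19].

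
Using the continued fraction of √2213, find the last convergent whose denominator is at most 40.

√2213 = [47; 23, 1, 1, 23, 94, …] (period length 5).
Convergents:
  p_0/q_0 = 47/1
  p_1/q_1 = 1082/23
  p_2/q_2 = 1129/24
  p_3/q_3 = 2211/47
q_2 = 24 ≤ 40 < 47 = q_3, so the answer is 1129/24.

1129/24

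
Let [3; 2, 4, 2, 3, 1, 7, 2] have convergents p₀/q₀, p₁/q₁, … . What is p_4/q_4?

Using pₖ = aₖpₖ₋₁ + pₖ₋₂, qₖ = aₖqₖ₋₁ + qₖ₋₂ (with p₋₁=1, p₋₂=0, q₋₁=0, q₋₂=1):
  k=0: a=3, p=3, q=1
  k=1: a=2, p=7, q=2
  k=2: a=4, p=31, q=9
  k=3: a=2, p=69, q=20
  k=4: a=3, p=238, q=69

238/69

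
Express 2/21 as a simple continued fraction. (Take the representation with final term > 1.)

[0; 10, 2]

2 = 0×21 + 2
21 = 10×2 + 1
2 = 2×1 + 0  (stop)
So 2/21 = [0; 10, 2].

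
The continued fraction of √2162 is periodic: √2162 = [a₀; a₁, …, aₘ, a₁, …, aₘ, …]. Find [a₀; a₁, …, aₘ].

[46; 2, 92]

a₀ = ⌊√2162⌋ = 46.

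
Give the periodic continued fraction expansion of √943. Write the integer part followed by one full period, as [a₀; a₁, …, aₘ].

[30; 1, 2, 2, 2, 1, 60]

a₀ = ⌊√943⌋ = 30.
With m₀=0, d₀=1 and mₖ₊₁ = dₖaₖ − mₖ, dₖ₊₁ = (n − mₖ₊₁²)/dₖ, aₖ₊₁ = ⌊(a₀+mₖ₊₁)/dₖ₊₁⌋:
  k=1: m=30, d=43, a=1
  k=2: m=13, d=18, a=2
  k=3: m=23, d=23, a=2
  k=4: m=23, d=18, a=2
  k=5: m=13, d=43, a=1
  k=6: m=30, d=1, a=60
d=1 and a=2a₀=60 at k=6, so the next step gives (m, d) = (30, 43) again — its k=1 value — and the period has length 6.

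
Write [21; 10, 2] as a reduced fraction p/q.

443/21

Fold from the inside: start with 2/1.
  10 + 1/2 = 21/2
  21 + 2/21 = 443/21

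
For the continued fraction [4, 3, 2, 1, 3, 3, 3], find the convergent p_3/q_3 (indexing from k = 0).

43/10

Using pₖ = aₖpₖ₋₁ + pₖ₋₂, qₖ = aₖqₖ₋₁ + qₖ₋₂ (with p₋₁=1, p₋₂=0, q₋₁=0, q₋₂=1):
  k=0: a=4, p=4, q=1
  k=1: a=3, p=13, q=3
  k=2: a=2, p=30, q=7
  k=3: a=1, p=43, q=10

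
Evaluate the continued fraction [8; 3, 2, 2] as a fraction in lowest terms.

141/17

Fold from the inside: start with 2/1.
  2 + 1/2 = 5/2
  3 + 2/5 = 17/5
  8 + 5/17 = 141/17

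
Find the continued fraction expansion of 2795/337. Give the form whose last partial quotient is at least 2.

[8; 3, 2, 2, 9, 2]

2795 = 8×337 + 99
337 = 3×99 + 40
99 = 2×40 + 19
40 = 2×19 + 2
19 = 9×2 + 1
2 = 2×1 + 0  (stop)
So 2795/337 = [8; 3, 2, 2, 9, 2].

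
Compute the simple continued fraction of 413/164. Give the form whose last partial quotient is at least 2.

413 = 2·164 + 85
164 = 1·85 + 79
85 = 1·79 + 6
79 = 13·6 + 1
6 = 6·1 + 0  (stop)
So 413/164 = [2; 1, 1, 13, 6].

[2; 1, 1, 13, 6]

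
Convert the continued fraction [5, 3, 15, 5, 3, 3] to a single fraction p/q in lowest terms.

Fold from the inside: start with 3/1.
  3 + 1/3 = 10/3
  5 + 3/10 = 53/10
  15 + 10/53 = 805/53
  3 + 53/805 = 2468/805
  5 + 805/2468 = 13145/2468

13145/2468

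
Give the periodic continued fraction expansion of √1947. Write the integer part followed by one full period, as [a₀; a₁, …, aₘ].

[44; 8, 88]

a₀ = ⌊√1947⌋ = 44.
With m₀=0, d₀=1 and mₖ₊₁ = dₖaₖ − mₖ, dₖ₊₁ = (n − mₖ₊₁²)/dₖ, aₖ₊₁ = ⌊(a₀+mₖ₊₁)/dₖ₊₁⌋:
  k=1: m=44, d=11, a=8
  k=2: m=44, d=1, a=88
d=1 and a=2a₀=88 at k=2, so the next step gives (m, d) = (44, 11) again — its k=1 value — and the period has length 2.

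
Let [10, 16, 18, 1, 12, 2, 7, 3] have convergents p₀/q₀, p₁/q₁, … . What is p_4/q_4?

Using pₖ = aₖpₖ₋₁ + pₖ₋₂, qₖ = aₖqₖ₋₁ + qₖ₋₂ (with p₋₁=1, p₋₂=0, q₋₁=0, q₋₂=1):
  k=0: a=10, p=10, q=1
  k=1: a=16, p=161, q=16
  k=2: a=18, p=2908, q=289
  k=3: a=1, p=3069, q=305
  k=4: a=12, p=39736, q=3949

39736/3949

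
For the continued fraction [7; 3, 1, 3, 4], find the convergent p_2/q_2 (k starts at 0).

Using pₖ = aₖpₖ₋₁ + pₖ₋₂, qₖ = aₖqₖ₋₁ + qₖ₋₂ (with p₋₁=1, p₋₂=0, q₋₁=0, q₋₂=1):
  k=0: a=7, p=7, q=1
  k=1: a=3, p=22, q=3
  k=2: a=1, p=29, q=4

29/4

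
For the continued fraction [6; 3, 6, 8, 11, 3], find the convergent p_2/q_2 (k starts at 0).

120/19

Using pₖ = aₖpₖ₋₁ + pₖ₋₂, qₖ = aₖqₖ₋₁ + qₖ₋₂ (with p₋₁=1, p₋₂=0, q₋₁=0, q₋₂=1):
  k=0: a=6, p=6, q=1
  k=1: a=3, p=19, q=3
  k=2: a=6, p=120, q=19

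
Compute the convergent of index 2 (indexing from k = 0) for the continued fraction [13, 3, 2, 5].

Using pₖ = aₖpₖ₋₁ + pₖ₋₂, qₖ = aₖqₖ₋₁ + qₖ₋₂ (with p₋₁=1, p₋₂=0, q₋₁=0, q₋₂=1):
  k=0: a=13, p=13, q=1
  k=1: a=3, p=40, q=3
  k=2: a=2, p=93, q=7

93/7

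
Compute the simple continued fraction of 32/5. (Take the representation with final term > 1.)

32 = 6*5 + 2
5 = 2*2 + 1
2 = 2*1 + 0  (stop)
So 32/5 = [6; 2, 2].

[6; 2, 2]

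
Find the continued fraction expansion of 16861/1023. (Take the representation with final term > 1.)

[16; 2, 13, 3, 12]

16861 = 16·1023 + 493
1023 = 2·493 + 37
493 = 13·37 + 12
37 = 3·12 + 1
12 = 12·1 + 0  (stop)
So 16861/1023 = [16; 2, 13, 3, 12].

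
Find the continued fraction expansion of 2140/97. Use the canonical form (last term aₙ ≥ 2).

2140 = 22·97 + 6
97 = 16·6 + 1
6 = 6·1 + 0  (stop)
So 2140/97 = [22; 16, 6].

[22; 16, 6]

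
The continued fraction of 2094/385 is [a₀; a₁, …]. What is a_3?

1

2094 = 5·385 + 169   →  a_0 = 5
385 = 2·169 + 47   →  a_1 = 2
169 = 3·47 + 28   →  a_2 = 3
47 = 1·28 + 19   →  a_3 = 1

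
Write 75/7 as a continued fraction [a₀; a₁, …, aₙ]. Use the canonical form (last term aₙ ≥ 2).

[10; 1, 2, 2]

75 = 10*7 + 5
7 = 1*5 + 2
5 = 2*2 + 1
2 = 2*1 + 0  (stop)
So 75/7 = [10; 1, 2, 2].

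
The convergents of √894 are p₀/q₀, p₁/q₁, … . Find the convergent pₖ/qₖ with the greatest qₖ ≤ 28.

√894 = [29; 1, 8, 1, 58, …] (period length 4).
Convergents:
  p_0/q_0 = 29/1
  p_1/q_1 = 30/1
  p_2/q_2 = 269/9
  p_3/q_3 = 299/10
  p_4/q_4 = 17611/589
q_3 = 10 ≤ 28 < 589 = q_4, so the answer is 299/10.

299/10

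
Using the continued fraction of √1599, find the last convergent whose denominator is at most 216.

3199/80

√1599 = [39; 1, 78, …] (period length 2).
Convergents:
  p_0/q_0 = 39/1
  p_1/q_1 = 40/1
  p_2/q_2 = 3159/79
  p_3/q_3 = 3199/80
  p_4/q_4 = 252681/6319
q_3 = 80 ≤ 216 < 6319 = q_4, so the answer is 3199/80.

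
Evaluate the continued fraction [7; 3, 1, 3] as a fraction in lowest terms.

109/15

Using pₖ = aₖpₖ₋₁ + pₖ₋₂ and qₖ = aₖqₖ₋₁ + qₖ₋₂:
  k=0: a=7, p=7, q=1
  k=1: a=3, p=22, q=3
  k=2: a=1, p=29, q=4
  k=3: a=3, p=109, q=15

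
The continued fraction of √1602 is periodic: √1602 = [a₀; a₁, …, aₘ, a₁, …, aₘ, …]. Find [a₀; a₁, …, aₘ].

a₀ = ⌊√1602⌋ = 40.
With m₀=0, d₀=1 and mₖ₊₁ = dₖaₖ − mₖ, dₖ₊₁ = (n − mₖ₊₁²)/dₖ, aₖ₊₁ = ⌊(a₀+mₖ₊₁)/dₖ₊₁⌋:
  k=1: m=40, d=2, a=40
  k=2: m=40, d=1, a=80
d=1 and a=2a₀=80 at k=2, so the next step gives (m, d) = (40, 2) again — its k=1 value — and the period has length 2.

[40; 40, 80]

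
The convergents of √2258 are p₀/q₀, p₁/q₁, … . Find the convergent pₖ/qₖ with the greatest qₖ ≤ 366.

16774/353

√2258 = [47; 1, 1, 13, 13, 1, 1, 94, …] (period length 7).
Convergents:
  p_0/q_0 = 47/1
  p_1/q_1 = 48/1
  p_2/q_2 = 95/2
  p_3/q_3 = 1283/27
  p_4/q_4 = 16774/353
  p_5/q_5 = 18057/380
q_4 = 353 ≤ 366 < 380 = q_5, so the answer is 16774/353.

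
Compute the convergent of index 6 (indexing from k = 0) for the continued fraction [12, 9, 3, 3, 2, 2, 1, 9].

Using pₖ = aₖpₖ₋₁ + pₖ₋₂, qₖ = aₖqₖ₋₁ + qₖ₋₂ (with p₋₁=1, p₋₂=0, q₋₁=0, q₋₂=1):
  k=0: a=12, p=12, q=1
  k=1: a=9, p=109, q=9
  k=2: a=3, p=339, q=28
  k=3: a=3, p=1126, q=93
  k=4: a=2, p=2591, q=214
  k=5: a=2, p=6308, q=521
  k=6: a=1, p=8899, q=735

8899/735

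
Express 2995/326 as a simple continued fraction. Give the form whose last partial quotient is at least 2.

2995 = 9×326 + 61
326 = 5×61 + 21
61 = 2×21 + 19
21 = 1×19 + 2
19 = 9×2 + 1
2 = 2×1 + 0  (stop)
So 2995/326 = [9; 5, 2, 1, 9, 2].

[9; 5, 2, 1, 9, 2]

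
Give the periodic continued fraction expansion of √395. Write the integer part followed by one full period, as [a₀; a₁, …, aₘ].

a₀ = ⌊√395⌋ = 19.
With m₀=0, d₀=1 and mₖ₊₁ = dₖaₖ − mₖ, dₖ₊₁ = (n − mₖ₊₁²)/dₖ, aₖ₊₁ = ⌊(a₀+mₖ₊₁)/dₖ₊₁⌋:
  k=1: m=19, d=34, a=1
  k=2: m=15, d=5, a=6
  k=3: m=15, d=34, a=1
  k=4: m=19, d=1, a=38
d=1 and a=2a₀=38 at k=4, so the next step gives (m, d) = (19, 34) again — its k=1 value — and the period has length 4.

[19; 1, 6, 1, 38]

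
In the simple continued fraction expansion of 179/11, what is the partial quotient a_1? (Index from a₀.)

3

179 = 16·11 + 3   →  a_0 = 16
11 = 3·3 + 2   →  a_1 = 3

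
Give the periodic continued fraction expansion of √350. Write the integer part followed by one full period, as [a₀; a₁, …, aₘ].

[18; 1, 2, 2, 2, 1, 36]

a₀ = ⌊√350⌋ = 18.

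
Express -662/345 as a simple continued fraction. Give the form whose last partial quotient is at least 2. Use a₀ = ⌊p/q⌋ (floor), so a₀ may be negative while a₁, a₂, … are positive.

-662 = -2×345 + 28
345 = 12×28 + 9
28 = 3×9 + 1
9 = 9×1 + 0  (stop)
So -662/345 = [-2; 12, 3, 9].

[-2; 12, 3, 9]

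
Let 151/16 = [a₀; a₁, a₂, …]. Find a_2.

3

151 = 9·16 + 7   →  a_0 = 9
16 = 2·7 + 2   →  a_1 = 2
7 = 3·2 + 1   →  a_2 = 3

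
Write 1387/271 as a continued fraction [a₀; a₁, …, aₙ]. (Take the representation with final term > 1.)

1387 = 5·271 + 32
271 = 8·32 + 15
32 = 2·15 + 2
15 = 7·2 + 1
2 = 2·1 + 0  (stop)
So 1387/271 = [5; 8, 2, 7, 2].

[5; 8, 2, 7, 2]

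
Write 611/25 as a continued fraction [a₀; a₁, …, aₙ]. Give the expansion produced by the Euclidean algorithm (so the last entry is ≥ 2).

[24; 2, 3, 1, 2]

611 = 24×25 + 11
25 = 2×11 + 3
11 = 3×3 + 2
3 = 1×2 + 1
2 = 2×1 + 0  (stop)
So 611/25 = [24; 2, 3, 1, 2].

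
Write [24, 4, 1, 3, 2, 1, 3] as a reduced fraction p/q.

Fold from the inside: start with 3/1.
  1 + 1/3 = 4/3
  2 + 3/4 = 11/4
  3 + 4/11 = 37/11
  1 + 11/37 = 48/37
  4 + 37/48 = 229/48
  24 + 48/229 = 5544/229

5544/229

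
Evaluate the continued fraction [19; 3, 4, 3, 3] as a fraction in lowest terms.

2684/139

Fold from the inside: start with 3/1.
  3 + 1/3 = 10/3
  4 + 3/10 = 43/10
  3 + 10/43 = 139/43
  19 + 43/139 = 2684/139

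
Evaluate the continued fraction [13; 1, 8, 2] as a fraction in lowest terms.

264/19

Fold from the inside: start with 2/1.
  8 + 1/2 = 17/2
  1 + 2/17 = 19/17
  13 + 17/19 = 264/19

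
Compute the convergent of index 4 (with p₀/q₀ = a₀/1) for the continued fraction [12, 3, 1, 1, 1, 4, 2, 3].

Using pₖ = aₖpₖ₋₁ + pₖ₋₂, qₖ = aₖqₖ₋₁ + qₖ₋₂ (with p₋₁=1, p₋₂=0, q₋₁=0, q₋₂=1):
  k=0: a=12, p=12, q=1
  k=1: a=3, p=37, q=3
  k=2: a=1, p=49, q=4
  k=3: a=1, p=86, q=7
  k=4: a=1, p=135, q=11

135/11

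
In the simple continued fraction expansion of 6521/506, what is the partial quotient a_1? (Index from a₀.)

6521 = 12·506 + 449   →  a_0 = 12
506 = 1·449 + 57   →  a_1 = 1

1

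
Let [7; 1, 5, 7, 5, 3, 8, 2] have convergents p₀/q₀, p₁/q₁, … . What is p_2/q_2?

47/6

Using pₖ = aₖpₖ₋₁ + pₖ₋₂, qₖ = aₖqₖ₋₁ + qₖ₋₂ (with p₋₁=1, p₋₂=0, q₋₁=0, q₋₂=1):
  k=0: a=7, p=7, q=1
  k=1: a=1, p=8, q=1
  k=2: a=5, p=47, q=6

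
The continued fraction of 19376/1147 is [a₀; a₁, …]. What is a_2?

8

19376 = 16·1147 + 1024   →  a_0 = 16
1147 = 1·1024 + 123   →  a_1 = 1
1024 = 8·123 + 40   →  a_2 = 8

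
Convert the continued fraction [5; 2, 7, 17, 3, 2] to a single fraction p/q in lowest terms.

Fold from the inside: start with 2/1.
  3 + 1/2 = 7/2
  17 + 2/7 = 121/7
  7 + 7/121 = 854/121
  2 + 121/854 = 1829/854
  5 + 854/1829 = 9999/1829

9999/1829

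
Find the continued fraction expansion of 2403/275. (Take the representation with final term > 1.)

[8; 1, 2, 1, 4, 1, 1, 6]

2403 = 8*275 + 203
275 = 1*203 + 72
203 = 2*72 + 59
72 = 1*59 + 13
59 = 4*13 + 7
13 = 1*7 + 6
7 = 1*6 + 1
6 = 6*1 + 0  (stop)
So 2403/275 = [8; 1, 2, 1, 4, 1, 1, 6].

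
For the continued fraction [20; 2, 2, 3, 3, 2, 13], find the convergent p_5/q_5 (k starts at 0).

2633/129

Using pₖ = aₖpₖ₋₁ + pₖ₋₂, qₖ = aₖqₖ₋₁ + qₖ₋₂ (with p₋₁=1, p₋₂=0, q₋₁=0, q₋₂=1):
  k=0: a=20, p=20, q=1
  k=1: a=2, p=41, q=2
  k=2: a=2, p=102, q=5
  k=3: a=3, p=347, q=17
  k=4: a=3, p=1143, q=56
  k=5: a=2, p=2633, q=129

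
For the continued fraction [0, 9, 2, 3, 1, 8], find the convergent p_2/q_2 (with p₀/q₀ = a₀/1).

2/19

Using pₖ = aₖpₖ₋₁ + pₖ₋₂, qₖ = aₖqₖ₋₁ + qₖ₋₂ (with p₋₁=1, p₋₂=0, q₋₁=0, q₋₂=1):
  k=0: a=0, p=0, q=1
  k=1: a=9, p=1, q=9
  k=2: a=2, p=2, q=19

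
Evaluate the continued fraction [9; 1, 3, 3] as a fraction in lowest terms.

127/13

Fold from the inside: start with 3/1.
  3 + 1/3 = 10/3
  1 + 3/10 = 13/10
  9 + 10/13 = 127/13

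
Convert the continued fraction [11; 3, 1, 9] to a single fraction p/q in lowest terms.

439/39

Fold from the inside: start with 9/1.
  1 + 1/9 = 10/9
  3 + 9/10 = 39/10
  11 + 10/39 = 439/39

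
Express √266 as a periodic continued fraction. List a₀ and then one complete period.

[16; 3, 4, 3, 32]

a₀ = ⌊√266⌋ = 16.
With m₀=0, d₀=1 and mₖ₊₁ = dₖaₖ − mₖ, dₖ₊₁ = (n − mₖ₊₁²)/dₖ, aₖ₊₁ = ⌊(a₀+mₖ₊₁)/dₖ₊₁⌋:
  k=1: m=16, d=10, a=3
  k=2: m=14, d=7, a=4
  k=3: m=14, d=10, a=3
  k=4: m=16, d=1, a=32
d=1 and a=2a₀=32 at k=4, so the next step gives (m, d) = (16, 10) again — its k=1 value — and the period has length 4.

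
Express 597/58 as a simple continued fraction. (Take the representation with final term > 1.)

597 = 10·58 + 17
58 = 3·17 + 7
17 = 2·7 + 3
7 = 2·3 + 1
3 = 3·1 + 0  (stop)
So 597/58 = [10; 3, 2, 2, 3].

[10; 3, 2, 2, 3]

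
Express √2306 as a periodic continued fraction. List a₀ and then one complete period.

[48; 48, 96]

a₀ = ⌊√2306⌋ = 48.
With m₀=0, d₀=1 and mₖ₊₁ = dₖaₖ − mₖ, dₖ₊₁ = (n − mₖ₊₁²)/dₖ, aₖ₊₁ = ⌊(a₀+mₖ₊₁)/dₖ₊₁⌋:
  k=1: m=48, d=2, a=48
  k=2: m=48, d=1, a=96
d=1 and a=2a₀=96 at k=2, so the next step gives (m, d) = (48, 2) again — its k=1 value — and the period has length 2.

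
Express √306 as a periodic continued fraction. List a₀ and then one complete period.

a₀ = ⌊√306⌋ = 17.

[17; 2, 34]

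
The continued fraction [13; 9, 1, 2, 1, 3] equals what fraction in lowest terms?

1913/146

Using pₖ = aₖpₖ₋₁ + pₖ₋₂ and qₖ = aₖqₖ₋₁ + qₖ₋₂:
  k=0: a=13, p=13, q=1
  k=1: a=9, p=118, q=9
  k=2: a=1, p=131, q=10
  k=3: a=2, p=380, q=29
  k=4: a=1, p=511, q=39
  k=5: a=3, p=1913, q=146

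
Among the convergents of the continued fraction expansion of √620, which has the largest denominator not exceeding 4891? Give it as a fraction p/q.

√620 = [24; 1, 8, 1, 48, …] (period length 4).
Convergents:
  p_0/q_0 = 24/1
  p_1/q_1 = 25/1
  p_2/q_2 = 224/9
  p_3/q_3 = 249/10
  p_4/q_4 = 12176/489
  p_5/q_5 = 12425/499
  p_6/q_6 = 111576/4481
  p_7/q_7 = 124001/4980
q_6 = 4481 ≤ 4891 < 4980 = q_7, so the answer is 111576/4481.

111576/4481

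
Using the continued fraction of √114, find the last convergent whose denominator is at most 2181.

22219/2081

√114 = [10; 1, 2, 10, 2, 1, 20, …] (period length 6).
Convergents:
  p_0/q_0 = 10/1
  p_1/q_1 = 11/1
  p_2/q_2 = 32/3
  p_3/q_3 = 331/31
  p_4/q_4 = 694/65
  p_5/q_5 = 1025/96
  p_6/q_6 = 21194/1985
  p_7/q_7 = 22219/2081
  p_8/q_8 = 65632/6147
q_7 = 2081 ≤ 2181 < 6147 = q_8, so the answer is 22219/2081.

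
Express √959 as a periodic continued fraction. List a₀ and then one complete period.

[30; 1, 29, 1, 60]

a₀ = ⌊√959⌋ = 30.
With m₀=0, d₀=1 and mₖ₊₁ = dₖaₖ − mₖ, dₖ₊₁ = (n − mₖ₊₁²)/dₖ, aₖ₊₁ = ⌊(a₀+mₖ₊₁)/dₖ₊₁⌋:
  k=1: m=30, d=59, a=1
  k=2: m=29, d=2, a=29
  k=3: m=29, d=59, a=1
  k=4: m=30, d=1, a=60
d=1 and a=2a₀=60 at k=4, so the next step gives (m, d) = (30, 59) again — its k=1 value — and the period has length 4.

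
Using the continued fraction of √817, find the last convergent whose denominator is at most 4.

√817 = [28; 1, 1, 2, 1, 1, 56, …] (period length 6).
Convergents:
  p_0/q_0 = 28/1
  p_1/q_1 = 29/1
  p_2/q_2 = 57/2
  p_3/q_3 = 143/5
q_2 = 2 ≤ 4 < 5 = q_3, so the answer is 57/2.

57/2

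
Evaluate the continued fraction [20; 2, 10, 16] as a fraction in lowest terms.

6921/338

Fold from the inside: start with 16/1.
  10 + 1/16 = 161/16
  2 + 16/161 = 338/161
  20 + 161/338 = 6921/338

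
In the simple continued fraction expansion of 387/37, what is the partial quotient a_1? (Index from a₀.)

387 = 10·37 + 17   →  a_0 = 10
37 = 2·17 + 3   →  a_1 = 2

2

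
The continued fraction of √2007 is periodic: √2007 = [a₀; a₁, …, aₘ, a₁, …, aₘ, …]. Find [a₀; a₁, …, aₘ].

[44; 1, 3, 1, 88]

a₀ = ⌊√2007⌋ = 44.
With m₀=0, d₀=1 and mₖ₊₁ = dₖaₖ − mₖ, dₖ₊₁ = (n − mₖ₊₁²)/dₖ, aₖ₊₁ = ⌊(a₀+mₖ₊₁)/dₖ₊₁⌋:
  k=1: m=44, d=71, a=1
  k=2: m=27, d=18, a=3
  k=3: m=27, d=71, a=1
  k=4: m=44, d=1, a=88
d=1 and a=2a₀=88 at k=4, so the next step gives (m, d) = (44, 71) again — its k=1 value — and the period has length 4.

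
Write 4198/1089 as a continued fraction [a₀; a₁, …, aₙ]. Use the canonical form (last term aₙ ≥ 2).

[3; 1, 5, 1, 8, 3, 2, 2]

4198 = 3×1089 + 931
1089 = 1×931 + 158
931 = 5×158 + 141
158 = 1×141 + 17
141 = 8×17 + 5
17 = 3×5 + 2
5 = 2×2 + 1
2 = 2×1 + 0  (stop)
So 4198/1089 = [3; 1, 5, 1, 8, 3, 2, 2].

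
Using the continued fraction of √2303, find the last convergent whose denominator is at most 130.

√2303 = [47; 1, 94, …] (period length 2).
Convergents:
  p_0/q_0 = 47/1
  p_1/q_1 = 48/1
  p_2/q_2 = 4559/95
  p_3/q_3 = 4607/96
  p_4/q_4 = 437617/9119
q_3 = 96 ≤ 130 < 9119 = q_4, so the answer is 4607/96.

4607/96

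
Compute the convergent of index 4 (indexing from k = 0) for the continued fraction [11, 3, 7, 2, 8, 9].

Using pₖ = aₖpₖ₋₁ + pₖ₋₂, qₖ = aₖqₖ₋₁ + qₖ₋₂ (with p₋₁=1, p₋₂=0, q₋₁=0, q₋₂=1):
  k=0: a=11, p=11, q=1
  k=1: a=3, p=34, q=3
  k=2: a=7, p=249, q=22
  k=3: a=2, p=532, q=47
  k=4: a=8, p=4505, q=398

4505/398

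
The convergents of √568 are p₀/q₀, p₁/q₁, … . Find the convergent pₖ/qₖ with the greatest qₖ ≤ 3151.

40897/1716

√568 = [23; 1, 4, 1, 46, …] (period length 4).
Convergents:
  p_0/q_0 = 23/1
  p_1/q_1 = 24/1
  p_2/q_2 = 119/5
  p_3/q_3 = 143/6
  p_4/q_4 = 6697/281
  p_5/q_5 = 6840/287
  p_6/q_6 = 34057/1429
  p_7/q_7 = 40897/1716
  p_8/q_8 = 1915319/80365
q_7 = 1716 ≤ 3151 < 80365 = q_8, so the answer is 40897/1716.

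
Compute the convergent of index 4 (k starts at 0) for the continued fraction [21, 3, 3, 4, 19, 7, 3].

Using pₖ = aₖpₖ₋₁ + pₖ₋₂, qₖ = aₖqₖ₋₁ + qₖ₋₂ (with p₋₁=1, p₋₂=0, q₋₁=0, q₋₂=1):
  k=0: a=21, p=21, q=1
  k=1: a=3, p=64, q=3
  k=2: a=3, p=213, q=10
  k=3: a=4, p=916, q=43
  k=4: a=19, p=17617, q=827

17617/827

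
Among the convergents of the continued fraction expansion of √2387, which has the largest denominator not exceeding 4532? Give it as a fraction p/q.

200460/4103

√2387 = [48; 1, 5, 1, 96, …] (period length 4).
Convergents:
  p_0/q_0 = 48/1
  p_1/q_1 = 49/1
  p_2/q_2 = 293/6
  p_3/q_3 = 342/7
  p_4/q_4 = 33125/678
  p_5/q_5 = 33467/685
  p_6/q_6 = 200460/4103
  p_7/q_7 = 233927/4788
q_6 = 4103 ≤ 4532 < 4788 = q_7, so the answer is 200460/4103.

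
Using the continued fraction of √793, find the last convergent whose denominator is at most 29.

√793 = [28; 6, 4, 6, 56, …] (period length 4).
Convergents:
  p_0/q_0 = 28/1
  p_1/q_1 = 169/6
  p_2/q_2 = 704/25
  p_3/q_3 = 4393/156
q_2 = 25 ≤ 29 < 156 = q_3, so the answer is 704/25.

704/25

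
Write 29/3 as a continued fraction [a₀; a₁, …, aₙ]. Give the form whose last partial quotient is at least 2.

[9; 1, 2]

29 = 9×3 + 2
3 = 1×2 + 1
2 = 2×1 + 0  (stop)
So 29/3 = [9; 1, 2].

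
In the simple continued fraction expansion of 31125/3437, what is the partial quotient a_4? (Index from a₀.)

31125 = 9·3437 + 192   →  a_0 = 9
3437 = 17·192 + 173   →  a_1 = 17
192 = 1·173 + 19   →  a_2 = 1
173 = 9·19 + 2   →  a_3 = 9
19 = 9·2 + 1   →  a_4 = 9

9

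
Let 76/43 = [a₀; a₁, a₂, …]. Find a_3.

3

76 = 1·43 + 33   →  a_0 = 1
43 = 1·33 + 10   →  a_1 = 1
33 = 3·10 + 3   →  a_2 = 3
10 = 3·3 + 1   →  a_3 = 3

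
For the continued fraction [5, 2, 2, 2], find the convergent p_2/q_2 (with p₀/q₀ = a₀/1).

27/5

Using pₖ = aₖpₖ₋₁ + pₖ₋₂, qₖ = aₖqₖ₋₁ + qₖ₋₂ (with p₋₁=1, p₋₂=0, q₋₁=0, q₋₂=1):
  k=0: a=5, p=5, q=1
  k=1: a=2, p=11, q=2
  k=2: a=2, p=27, q=5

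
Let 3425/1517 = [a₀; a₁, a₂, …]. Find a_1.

3425 = 2·1517 + 391   →  a_0 = 2
1517 = 3·391 + 344   →  a_1 = 3

3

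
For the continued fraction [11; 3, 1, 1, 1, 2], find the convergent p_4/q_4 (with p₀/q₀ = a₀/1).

124/11

Using pₖ = aₖpₖ₋₁ + pₖ₋₂, qₖ = aₖqₖ₋₁ + qₖ₋₂ (with p₋₁=1, p₋₂=0, q₋₁=0, q₋₂=1):
  k=0: a=11, p=11, q=1
  k=1: a=3, p=34, q=3
  k=2: a=1, p=45, q=4
  k=3: a=1, p=79, q=7
  k=4: a=1, p=124, q=11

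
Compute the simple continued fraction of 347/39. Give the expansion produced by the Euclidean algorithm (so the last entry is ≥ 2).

347 = 8·39 + 35
39 = 1·35 + 4
35 = 8·4 + 3
4 = 1·3 + 1
3 = 3·1 + 0  (stop)
So 347/39 = [8; 1, 8, 1, 3].

[8; 1, 8, 1, 3]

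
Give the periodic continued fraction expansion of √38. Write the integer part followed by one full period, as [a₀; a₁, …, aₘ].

a₀ = ⌊√38⌋ = 6.

[6; 6, 12]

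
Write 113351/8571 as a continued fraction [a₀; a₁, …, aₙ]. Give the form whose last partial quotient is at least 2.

[13; 4, 2, 4, 11, 19]

113351 = 13*8571 + 1928
8571 = 4*1928 + 859
1928 = 2*859 + 210
859 = 4*210 + 19
210 = 11*19 + 1
19 = 19*1 + 0  (stop)
So 113351/8571 = [13; 4, 2, 4, 11, 19].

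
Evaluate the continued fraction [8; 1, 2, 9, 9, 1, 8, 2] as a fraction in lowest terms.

Fold from the inside: start with 2/1.
  8 + 1/2 = 17/2
  1 + 2/17 = 19/17
  9 + 17/19 = 188/19
  9 + 19/188 = 1711/188
  2 + 188/1711 = 3610/1711
  1 + 1711/3610 = 5321/3610
  8 + 3610/5321 = 46178/5321

46178/5321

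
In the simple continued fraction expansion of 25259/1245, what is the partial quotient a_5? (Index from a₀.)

25259 = 20·1245 + 359   →  a_0 = 20
1245 = 3·359 + 168   →  a_1 = 3
359 = 2·168 + 23   →  a_2 = 2
168 = 7·23 + 7   →  a_3 = 7
23 = 3·7 + 2   →  a_4 = 3
7 = 3·2 + 1   →  a_5 = 3

3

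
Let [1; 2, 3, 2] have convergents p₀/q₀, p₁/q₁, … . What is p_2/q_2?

Using pₖ = aₖpₖ₋₁ + pₖ₋₂, qₖ = aₖqₖ₋₁ + qₖ₋₂ (with p₋₁=1, p₋₂=0, q₋₁=0, q₋₂=1):
  k=0: a=1, p=1, q=1
  k=1: a=2, p=3, q=2
  k=2: a=3, p=10, q=7

10/7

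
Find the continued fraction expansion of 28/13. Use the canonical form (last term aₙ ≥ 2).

28 = 2*13 + 2
13 = 6*2 + 1
2 = 2*1 + 0  (stop)
So 28/13 = [2; 6, 2].

[2; 6, 2]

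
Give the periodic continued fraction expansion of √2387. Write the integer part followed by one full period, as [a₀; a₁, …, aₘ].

a₀ = ⌊√2387⌋ = 48.

[48; 1, 5, 1, 96]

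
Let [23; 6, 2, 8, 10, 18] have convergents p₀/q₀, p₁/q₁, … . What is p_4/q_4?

25771/1113

Using pₖ = aₖpₖ₋₁ + pₖ₋₂, qₖ = aₖqₖ₋₁ + qₖ₋₂ (with p₋₁=1, p₋₂=0, q₋₁=0, q₋₂=1):
  k=0: a=23, p=23, q=1
  k=1: a=6, p=139, q=6
  k=2: a=2, p=301, q=13
  k=3: a=8, p=2547, q=110
  k=4: a=10, p=25771, q=1113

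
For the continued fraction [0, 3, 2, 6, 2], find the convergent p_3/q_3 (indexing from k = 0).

Using pₖ = aₖpₖ₋₁ + pₖ₋₂, qₖ = aₖqₖ₋₁ + qₖ₋₂ (with p₋₁=1, p₋₂=0, q₋₁=0, q₋₂=1):
  k=0: a=0, p=0, q=1
  k=1: a=3, p=1, q=3
  k=2: a=2, p=2, q=7
  k=3: a=6, p=13, q=45

13/45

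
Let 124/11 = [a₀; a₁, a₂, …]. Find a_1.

3

124 = 11·11 + 3   →  a_0 = 11
11 = 3·3 + 2   →  a_1 = 3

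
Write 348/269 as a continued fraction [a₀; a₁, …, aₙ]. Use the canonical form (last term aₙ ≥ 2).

348 = 1×269 + 79
269 = 3×79 + 32
79 = 2×32 + 15
32 = 2×15 + 2
15 = 7×2 + 1
2 = 2×1 + 0  (stop)
So 348/269 = [1; 3, 2, 2, 7, 2].

[1; 3, 2, 2, 7, 2]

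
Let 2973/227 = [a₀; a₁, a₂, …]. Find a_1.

10

2973 = 13·227 + 22   →  a_0 = 13
227 = 10·22 + 7   →  a_1 = 10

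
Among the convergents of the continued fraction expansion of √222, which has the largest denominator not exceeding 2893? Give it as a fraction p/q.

√222 = [14; 1, 8, 1, 28, …] (period length 4).
Convergents:
  p_0/q_0 = 14/1
  p_1/q_1 = 15/1
  p_2/q_2 = 134/9
  p_3/q_3 = 149/10
  p_4/q_4 = 4306/289
  p_5/q_5 = 4455/299
  p_6/q_6 = 39946/2681
  p_7/q_7 = 44401/2980
q_6 = 2681 ≤ 2893 < 2980 = q_7, so the answer is 39946/2681.

39946/2681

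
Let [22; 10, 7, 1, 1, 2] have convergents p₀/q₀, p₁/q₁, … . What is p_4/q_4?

3359/152

Using pₖ = aₖpₖ₋₁ + pₖ₋₂, qₖ = aₖqₖ₋₁ + qₖ₋₂ (with p₋₁=1, p₋₂=0, q₋₁=0, q₋₂=1):
  k=0: a=22, p=22, q=1
  k=1: a=10, p=221, q=10
  k=2: a=7, p=1569, q=71
  k=3: a=1, p=1790, q=81
  k=4: a=1, p=3359, q=152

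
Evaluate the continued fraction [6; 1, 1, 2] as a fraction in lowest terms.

33/5

Fold from the inside: start with 2/1.
  1 + 1/2 = 3/2
  1 + 2/3 = 5/3
  6 + 3/5 = 33/5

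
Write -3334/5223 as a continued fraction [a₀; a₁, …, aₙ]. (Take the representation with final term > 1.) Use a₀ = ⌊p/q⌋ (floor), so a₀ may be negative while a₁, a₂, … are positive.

-3334 = -1×5223 + 1889
5223 = 2×1889 + 1445
1889 = 1×1445 + 444
1445 = 3×444 + 113
444 = 3×113 + 105
113 = 1×105 + 8
105 = 13×8 + 1
8 = 8×1 + 0  (stop)
So -3334/5223 = [-1; 2, 1, 3, 3, 1, 13, 8].

[-1; 2, 1, 3, 3, 1, 13, 8]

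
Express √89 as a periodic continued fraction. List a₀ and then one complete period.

[9; 2, 3, 3, 2, 18]

a₀ = ⌊√89⌋ = 9.
With m₀=0, d₀=1 and mₖ₊₁ = dₖaₖ − mₖ, dₖ₊₁ = (n − mₖ₊₁²)/dₖ, aₖ₊₁ = ⌊(a₀+mₖ₊₁)/dₖ₊₁⌋:
  k=1: m=9, d=8, a=2
  k=2: m=7, d=5, a=3
  k=3: m=8, d=5, a=3
  k=4: m=7, d=8, a=2
  k=5: m=9, d=1, a=18
d=1 and a=2a₀=18 at k=5, so the next step gives (m, d) = (9, 8) again — its k=1 value — and the period has length 5.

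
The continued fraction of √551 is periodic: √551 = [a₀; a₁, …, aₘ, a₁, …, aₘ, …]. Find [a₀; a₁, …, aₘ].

[23; 2, 8, 1, 8, 2, 46]

a₀ = ⌊√551⌋ = 23.
With m₀=0, d₀=1 and mₖ₊₁ = dₖaₖ − mₖ, dₖ₊₁ = (n − mₖ₊₁²)/dₖ, aₖ₊₁ = ⌊(a₀+mₖ₊₁)/dₖ₊₁⌋:
  k=1: m=23, d=22, a=2
  k=2: m=21, d=5, a=8
  k=3: m=19, d=38, a=1
  k=4: m=19, d=5, a=8
  k=5: m=21, d=22, a=2
  k=6: m=23, d=1, a=46
d=1 and a=2a₀=46 at k=6, so the next step gives (m, d) = (23, 22) again — its k=1 value — and the period has length 6.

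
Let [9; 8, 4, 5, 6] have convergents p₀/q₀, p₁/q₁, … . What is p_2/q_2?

301/33

Using pₖ = aₖpₖ₋₁ + pₖ₋₂, qₖ = aₖqₖ₋₁ + qₖ₋₂ (with p₋₁=1, p₋₂=0, q₋₁=0, q₋₂=1):
  k=0: a=9, p=9, q=1
  k=1: a=8, p=73, q=8
  k=2: a=4, p=301, q=33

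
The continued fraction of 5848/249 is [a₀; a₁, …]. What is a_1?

2

5848 = 23·249 + 121   →  a_0 = 23
249 = 2·121 + 7   →  a_1 = 2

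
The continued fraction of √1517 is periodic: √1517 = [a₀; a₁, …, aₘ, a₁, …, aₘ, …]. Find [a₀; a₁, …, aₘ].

[38; 1, 18, 2, 18, 1, 76]

a₀ = ⌊√1517⌋ = 38.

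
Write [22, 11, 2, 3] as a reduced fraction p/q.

Fold from the inside: start with 3/1.
  2 + 1/3 = 7/3
  11 + 3/7 = 80/7
  22 + 7/80 = 1767/80

1767/80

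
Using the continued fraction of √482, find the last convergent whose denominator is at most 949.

20747/945

√482 = [21; 1, 20, 1, 42, …] (period length 4).
Convergents:
  p_0/q_0 = 21/1
  p_1/q_1 = 22/1
  p_2/q_2 = 461/21
  p_3/q_3 = 483/22
  p_4/q_4 = 20747/945
  p_5/q_5 = 21230/967
q_4 = 945 ≤ 949 < 967 = q_5, so the answer is 20747/945.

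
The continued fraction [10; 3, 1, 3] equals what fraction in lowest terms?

154/15

Using pₖ = aₖpₖ₋₁ + pₖ₋₂ and qₖ = aₖqₖ₋₁ + qₖ₋₂:
  k=0: a=10, p=10, q=1
  k=1: a=3, p=31, q=3
  k=2: a=1, p=41, q=4
  k=3: a=3, p=154, q=15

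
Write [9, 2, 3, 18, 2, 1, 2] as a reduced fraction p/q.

Using pₖ = aₖpₖ₋₁ + pₖ₋₂ and qₖ = aₖqₖ₋₁ + qₖ₋₂:
  k=0: a=9, p=9, q=1
  k=1: a=2, p=19, q=2
  k=2: a=3, p=66, q=7
  k=3: a=18, p=1207, q=128
  k=4: a=2, p=2480, q=263
  k=5: a=1, p=3687, q=391
  k=6: a=2, p=9854, q=1045

9854/1045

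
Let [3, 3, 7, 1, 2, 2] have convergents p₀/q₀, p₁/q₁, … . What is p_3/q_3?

Using pₖ = aₖpₖ₋₁ + pₖ₋₂, qₖ = aₖqₖ₋₁ + qₖ₋₂ (with p₋₁=1, p₋₂=0, q₋₁=0, q₋₂=1):
  k=0: a=3, p=3, q=1
  k=1: a=3, p=10, q=3
  k=2: a=7, p=73, q=22
  k=3: a=1, p=83, q=25

83/25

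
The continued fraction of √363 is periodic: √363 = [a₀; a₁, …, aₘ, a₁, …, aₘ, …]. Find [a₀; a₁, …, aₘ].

[19; 19, 38]

a₀ = ⌊√363⌋ = 19.
With m₀=0, d₀=1 and mₖ₊₁ = dₖaₖ − mₖ, dₖ₊₁ = (n − mₖ₊₁²)/dₖ, aₖ₊₁ = ⌊(a₀+mₖ₊₁)/dₖ₊₁⌋:
  k=1: m=19, d=2, a=19
  k=2: m=19, d=1, a=38
d=1 and a=2a₀=38 at k=2, so the next step gives (m, d) = (19, 2) again — its k=1 value — and the period has length 2.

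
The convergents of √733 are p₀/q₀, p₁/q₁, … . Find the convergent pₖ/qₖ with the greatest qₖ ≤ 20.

379/14

√733 = [27; 13, 1, 1, 13, 54, …] (period length 5).
Convergents:
  p_0/q_0 = 27/1
  p_1/q_1 = 352/13
  p_2/q_2 = 379/14
  p_3/q_3 = 731/27
q_2 = 14 ≤ 20 < 27 = q_3, so the answer is 379/14.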